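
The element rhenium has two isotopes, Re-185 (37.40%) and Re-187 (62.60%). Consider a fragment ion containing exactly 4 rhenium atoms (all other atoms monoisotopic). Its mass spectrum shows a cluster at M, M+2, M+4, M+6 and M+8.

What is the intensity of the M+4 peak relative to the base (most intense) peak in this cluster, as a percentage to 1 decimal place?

89.6%

Binomial terms of (0.3740 + 0.6260)^4: M 0.0196, M+2 0.1310, M+4 0.3289, M+6 0.3670, M+8 0.1536 → M+6 is the base peak.
P(M+6) = C(4,3) × 0.3740^1 × 0.6260^3 = 4 × 0.3740 × 0.24531438 = 0.366990 (base)
P(M+4) = C(4,2) × 0.3740^2 × 0.6260^2 = 6 × 0.139876 × 0.391876 = 0.328884
Relative intensity = 0.328884 / 0.366990 × 100 = 89.6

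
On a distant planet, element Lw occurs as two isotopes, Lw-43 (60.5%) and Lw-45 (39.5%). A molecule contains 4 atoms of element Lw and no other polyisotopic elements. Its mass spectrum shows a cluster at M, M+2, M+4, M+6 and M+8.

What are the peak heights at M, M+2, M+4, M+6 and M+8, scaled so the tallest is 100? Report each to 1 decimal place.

38.3 : 100.0 : 97.9 : 42.6 : 7.0

Expanding (0.605 + 0.395)^4:
P(M) = 0.605^4 = 0.133974
P(M+2) = 4 × 0.605^3 × 0.395^1 = 0.349883
P(M+4) = 6 × 0.605^2 × 0.395^2 = 0.342654
P(M+6) = 4 × 0.605^1 × 0.395^3 = 0.149144
P(M+8) = 0.395^4 = 0.024344
The M+2 peak is largest (0.349883); scaling to 100 gives 38.3 : 100.0 : 97.9 : 42.6 : 7.0.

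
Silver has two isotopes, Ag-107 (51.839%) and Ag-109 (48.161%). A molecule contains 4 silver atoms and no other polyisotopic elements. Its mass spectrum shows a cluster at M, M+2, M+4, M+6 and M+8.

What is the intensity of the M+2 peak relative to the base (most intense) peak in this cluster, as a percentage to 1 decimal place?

Term probabilities: M 0.0722, M+2 0.2684, M+4 0.3740, M+6 0.2316, M+8 0.0538. Base peak = M+4.
P(M+4) = C(4,2) × 0.51839^2 × 0.48161^2 = 6 × 0.26872819 × 0.23194819 = 0.373986 (base)
P(M+2) = C(4,1) × 0.51839^3 × 0.48161^1 = 4 × 0.13930601 × 0.48161 = 0.268365
Relative intensity = 0.268365 / 0.373986 × 100 = 71.8

71.8%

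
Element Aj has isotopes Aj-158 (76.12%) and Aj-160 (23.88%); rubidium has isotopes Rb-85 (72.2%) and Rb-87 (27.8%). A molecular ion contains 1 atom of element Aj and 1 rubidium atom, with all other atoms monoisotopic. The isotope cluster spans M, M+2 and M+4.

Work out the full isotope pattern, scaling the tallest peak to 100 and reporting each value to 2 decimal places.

Element Aj pattern (n=1): 0.7612 : 0.2388
Rubidium pattern (n=1): 0.7220 : 0.2780
Convolve the two distributions (both contribute in 2-u steps):
  M: 0.7612×0.7220 = 0.549586
  M+2: 0.7612×0.2780 + 0.2388×0.7220 = 0.384027
  M+4: 0.2388×0.2780 = 0.066386
Scale to base peak (0.549586) = 100: 100.00 : 69.88 : 12.08

100.00 : 69.88 : 12.08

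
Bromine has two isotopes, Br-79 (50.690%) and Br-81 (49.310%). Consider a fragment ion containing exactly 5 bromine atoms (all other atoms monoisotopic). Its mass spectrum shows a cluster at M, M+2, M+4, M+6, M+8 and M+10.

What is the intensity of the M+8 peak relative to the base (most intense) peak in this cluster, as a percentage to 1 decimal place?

47.3%

Binomial terms of (0.50690 + 0.49310)^5: M 0.0335, M+2 0.1628, M+4 0.3167, M+6 0.3081, M+8 0.1498, M+10 0.0292 → M+4 is the base peak.
P(M+4) = C(5,2) × 0.50690^3 × 0.49310^2 = 10 × 0.13024674 × 0.24314761 = 0.316692 (base)
P(M+8) = C(5,4) × 0.50690^1 × 0.49310^4 = 5 × 0.5069 × 0.05912076 = 0.149842
Relative intensity = 0.149842 / 0.316692 × 100 = 47.3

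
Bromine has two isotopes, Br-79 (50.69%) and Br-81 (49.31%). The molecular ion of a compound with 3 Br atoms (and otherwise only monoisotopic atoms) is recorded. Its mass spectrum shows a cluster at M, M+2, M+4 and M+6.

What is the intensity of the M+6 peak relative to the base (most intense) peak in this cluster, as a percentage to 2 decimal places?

31.54%

(0.5069 + 0.4931)^3 gives M 0.1302, M+2 0.3801, M+4 0.3698, M+6 0.1199; the largest is M+2.
P(M+2) = C(3,1) × 0.5069^2 × 0.4931^1 = 3 × 0.25694761 × 0.4931 = 0.380103 (base)
P(M+6) = C(3,3) × 0.5069^0 × 0.4931^3 = 1 × 1.0000 × 0.11989609 = 0.119896
Relative intensity = 0.119896 / 0.380103 × 100 = 31.54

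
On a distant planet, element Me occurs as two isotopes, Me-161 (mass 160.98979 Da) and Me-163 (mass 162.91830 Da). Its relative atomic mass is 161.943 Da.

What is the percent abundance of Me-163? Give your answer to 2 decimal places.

Let x be the fractional abundance of Me-161; then Me-163 has abundance 1 − x.
160.98979·x + 162.91830·(1 − x) = 161.943
(160.98979 − 162.91830)·x = 161.943 − 162.91830
x = -0.97530 / -1.92851 = 0.50573 → 50.57% Me-161, 49.43% Me-163.

49.43%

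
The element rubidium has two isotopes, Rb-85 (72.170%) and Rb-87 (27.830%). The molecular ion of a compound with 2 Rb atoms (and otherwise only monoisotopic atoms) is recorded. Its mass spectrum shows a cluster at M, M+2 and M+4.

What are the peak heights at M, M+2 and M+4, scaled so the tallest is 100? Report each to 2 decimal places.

Expanding (0.72170 + 0.27830)^2:
P(M) = 0.72170^2 = 0.520851
P(M+2) = 2 × 0.72170^1 × 0.27830^1 = 0.401698
P(M+4) = 0.27830^2 = 0.077451
The M peak is largest (0.520851); scaling to 100 gives 100.00 : 77.12 : 14.87.

100.00 : 77.12 : 14.87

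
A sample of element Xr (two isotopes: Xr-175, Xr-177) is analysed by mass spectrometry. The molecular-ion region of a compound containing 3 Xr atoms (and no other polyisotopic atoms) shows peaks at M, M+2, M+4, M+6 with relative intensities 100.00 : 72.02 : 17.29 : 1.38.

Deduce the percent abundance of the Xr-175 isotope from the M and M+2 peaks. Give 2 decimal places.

80.64%

Write p for the Xr-175 fraction. I(M+2)/I(M) = [C(3,1)·p^2·(1−p)] / p^3 = 3·(1−p)/p = 72.02/100.00 = 0.7202
(1−p)/p = 0.7202/3 = 0.2401  ⇒  p = 1/(1 + 0.2401) = 0.8064
Xr-175: 80.64%, Xr-177: 19.36%.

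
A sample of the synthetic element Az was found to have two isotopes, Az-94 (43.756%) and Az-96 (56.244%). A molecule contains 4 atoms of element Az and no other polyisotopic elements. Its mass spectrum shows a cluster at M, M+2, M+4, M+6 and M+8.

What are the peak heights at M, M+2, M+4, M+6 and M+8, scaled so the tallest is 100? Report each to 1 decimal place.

10.1 : 51.9 : 100.0 : 85.7 : 27.5

Each Az atom is independently Az-94 (p = 0.43756) or Az-96 (q = 0.56244); the cluster is the binomial expansion (p + q)^4.
P(M) = 0.43756^4 = 0.036656
P(M+2) = 4 × 0.43756^3 × 0.56244^1 = 0.188473
P(M+4) = 6 × 0.43756^2 × 0.56244^2 = 0.363395
P(M+6) = 4 × 0.43756^1 × 0.56244^3 = 0.311405
P(M+8) = 0.56244^4 = 0.100070
The M+4 peak is largest (0.363395); scaling to 100 gives 10.1 : 51.9 : 100.0 : 85.7 : 27.5.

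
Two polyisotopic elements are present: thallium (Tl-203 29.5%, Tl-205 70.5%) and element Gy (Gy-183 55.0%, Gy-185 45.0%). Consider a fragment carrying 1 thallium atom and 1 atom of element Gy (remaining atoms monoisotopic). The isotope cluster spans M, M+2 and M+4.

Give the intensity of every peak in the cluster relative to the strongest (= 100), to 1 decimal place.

31.2 : 100.0 : 61.0

Thallium pattern (n=1): 0.2950 : 0.7050
Element Gy pattern (n=1): 0.5500 : 0.4500
Convolve the two distributions (both contribute in 2-u steps):
  M: 0.2950×0.5500 = 0.162250
  M+2: 0.2950×0.4500 + 0.7050×0.5500 = 0.520500
  M+4: 0.7050×0.4500 = 0.317250
Scale to base peak (0.520500) = 100: 31.2 : 100.0 : 61.0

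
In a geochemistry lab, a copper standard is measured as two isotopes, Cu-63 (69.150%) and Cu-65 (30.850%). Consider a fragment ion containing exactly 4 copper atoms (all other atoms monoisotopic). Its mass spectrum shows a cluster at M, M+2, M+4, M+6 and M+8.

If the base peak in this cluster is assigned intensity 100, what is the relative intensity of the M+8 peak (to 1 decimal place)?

2.2

Term probabilities: M 0.2286, M+2 0.4080, M+4 0.2731, M+6 0.0812, M+8 0.0091. Base peak = M+2.
P(M+2) = C(4,1) × 0.69150^3 × 0.30850^1 = 4 × 0.33065611 × 0.3085 = 0.408030 (base)
P(M+8) = C(4,4) × 0.69150^0 × 0.30850^4 = 1 × 1.0000 × 0.00905776 = 0.009058
Relative intensity = 0.009058 / 0.408030 × 100 = 2.2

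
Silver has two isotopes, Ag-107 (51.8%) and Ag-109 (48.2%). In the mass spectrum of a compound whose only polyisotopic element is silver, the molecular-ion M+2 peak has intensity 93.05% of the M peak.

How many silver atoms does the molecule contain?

The M+2/M ratio from n Ag atoms is n · q/p = n · 0.482/0.518.
n = 0.9305 × 0.518/0.482 = 1.00 ≈ 1

1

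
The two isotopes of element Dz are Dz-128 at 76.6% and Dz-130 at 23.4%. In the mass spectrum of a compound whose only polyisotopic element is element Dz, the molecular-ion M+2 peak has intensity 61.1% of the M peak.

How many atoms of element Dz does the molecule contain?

With n Dz atoms, P(M+2)/P(M) = C(n,1)·p^(n−1)q / p^n = n·q/p = n · 0.234/0.766.
n = 0.611 × 0.766/0.234 = 2.00 ≈ 2

2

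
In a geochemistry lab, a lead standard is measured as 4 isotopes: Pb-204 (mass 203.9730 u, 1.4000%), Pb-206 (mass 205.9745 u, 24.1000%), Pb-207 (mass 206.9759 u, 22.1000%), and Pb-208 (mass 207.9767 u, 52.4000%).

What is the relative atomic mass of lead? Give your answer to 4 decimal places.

Average mass = Σ (abundance × isotope mass) = 0.014000 × 203.9730 + 0.241000 × 205.9745 + 0.221000 × 206.9759 + 0.524000 × 207.9767
= 2.85562 + 49.63985 + 45.74167 + 108.97979 = 207.21693 u

207.2169 u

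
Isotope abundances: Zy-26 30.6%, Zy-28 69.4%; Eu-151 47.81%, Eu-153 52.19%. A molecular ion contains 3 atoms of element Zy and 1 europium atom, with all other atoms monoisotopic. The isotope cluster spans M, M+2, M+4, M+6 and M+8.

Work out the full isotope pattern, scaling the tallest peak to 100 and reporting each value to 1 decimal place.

Element Zy pattern (n=3): 0.02865262 : 0.19495015 : 0.44214185 : 0.33425538
Europium pattern (n=1): 0.4781 : 0.5219
Convolve the two distributions (both contribute in 2-u steps):
  M: 0.02865262×0.4781 = 0.013699
  M+2: 0.02865262×0.5219 + 0.19495015×0.4781 = 0.108159
  M+4: 0.19495015×0.5219 + 0.44214185×0.4781 = 0.313133
  M+6: 0.44214185×0.5219 + 0.33425538×0.4781 = 0.390561
  M+8: 0.33425538×0.5219 = 0.174448
Scale to base peak (0.390561) = 100: 3.5 : 27.7 : 80.2 : 100.0 : 44.7

3.5 : 27.7 : 80.2 : 100.0 : 44.7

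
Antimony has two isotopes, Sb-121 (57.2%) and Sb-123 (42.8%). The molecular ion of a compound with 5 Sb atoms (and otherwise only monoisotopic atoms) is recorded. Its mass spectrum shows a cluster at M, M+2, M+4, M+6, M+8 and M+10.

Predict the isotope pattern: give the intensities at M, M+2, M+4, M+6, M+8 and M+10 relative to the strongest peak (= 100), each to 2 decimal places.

Each Sb atom is independently Sb-121 (p = 0.572) or Sb-123 (q = 0.428); the cluster is the binomial expansion (p + q)^5.
P(M) = 0.572^5 = 0.061232
P(M+2) = 5 × 0.572^4 × 0.428^1 = 0.229086
P(M+4) = 10 × 0.572^3 × 0.428^2 = 0.342827
P(M+6) = 10 × 0.572^2 × 0.428^3 = 0.256521
P(M+8) = 5 × 0.572^1 × 0.428^4 = 0.095971
P(M+10) = 0.428^5 = 0.014362
The M+4 peak is largest (0.342827); scaling to 100 gives 17.86 : 66.82 : 100.00 : 74.83 : 27.99 : 4.19.

17.86 : 66.82 : 100.00 : 74.83 : 27.99 : 4.19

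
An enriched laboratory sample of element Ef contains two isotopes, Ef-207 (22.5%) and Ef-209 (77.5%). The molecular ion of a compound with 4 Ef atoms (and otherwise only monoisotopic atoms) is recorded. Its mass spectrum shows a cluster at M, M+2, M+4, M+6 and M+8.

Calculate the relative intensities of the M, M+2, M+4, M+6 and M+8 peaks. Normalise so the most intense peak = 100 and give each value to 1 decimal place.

0.6 : 8.4 : 43.5 : 100.0 : 86.1

The 4 Ef atoms are independent, so intensities follow the terms of (0.225 + 0.775)^4.
P(M) = 0.225^4 = 0.002563
P(M+2) = 4 × 0.225^3 × 0.775^1 = 0.035311
P(M+4) = 6 × 0.225^2 × 0.775^2 = 0.182440
P(M+6) = 4 × 0.225^1 × 0.775^3 = 0.418936
P(M+8) = 0.775^4 = 0.360750
The M+6 peak is largest (0.418936); scaling to 100 gives 0.6 : 8.4 : 43.5 : 100.0 : 86.1.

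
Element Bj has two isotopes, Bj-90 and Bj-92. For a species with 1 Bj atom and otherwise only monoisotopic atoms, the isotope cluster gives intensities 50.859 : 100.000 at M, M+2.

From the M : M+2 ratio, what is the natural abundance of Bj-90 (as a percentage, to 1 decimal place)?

Let p = fractional abundance of Bj-90. I(M+2)/I(M) = [C(1,1)·p^0·(1−p)] / p^1 = 1·(1−p)/p = 100.000/50.859 = 1.9662
(1−p)/p = 1.9662/1 = 1.9662  ⇒  p = 1/(1 + 1.9662) = 0.3371
Bj-90: 33.7%, Bj-92: 66.3%.

33.7%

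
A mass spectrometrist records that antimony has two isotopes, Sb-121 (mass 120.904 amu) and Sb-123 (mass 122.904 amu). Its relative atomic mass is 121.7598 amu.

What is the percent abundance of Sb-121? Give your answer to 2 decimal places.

57.21%

Let x be the fractional abundance of Sb-121; then Sb-123 has abundance 1 − x.
120.904·x + 122.904·(1 − x) = 121.7598
(120.904 − 122.904)·x = 121.7598 − 122.904
x = -1.1442 / -2.000 = 0.57210 → 57.21% Sb-121, 42.79% Sb-123.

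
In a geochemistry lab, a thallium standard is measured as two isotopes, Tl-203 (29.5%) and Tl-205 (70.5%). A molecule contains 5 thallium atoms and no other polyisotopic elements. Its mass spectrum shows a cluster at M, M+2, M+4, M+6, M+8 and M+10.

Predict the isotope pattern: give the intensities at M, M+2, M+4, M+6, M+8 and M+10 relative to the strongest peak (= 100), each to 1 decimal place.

Expanding (0.295 + 0.705)^5:
P(M) = 0.295^5 = 0.002234
P(M+2) = 5 × 0.295^4 × 0.705^1 = 0.026696
P(M+4) = 10 × 0.295^3 × 0.705^2 = 0.127598
P(M+6) = 10 × 0.295^2 × 0.705^3 = 0.304938
P(M+8) = 5 × 0.295^1 × 0.705^4 = 0.364375
P(M+10) = 0.705^5 = 0.174159
The M+8 peak is largest (0.364375); scaling to 100 gives 0.6 : 7.3 : 35.0 : 83.7 : 100.0 : 47.8.

0.6 : 7.3 : 35.0 : 83.7 : 100.0 : 47.8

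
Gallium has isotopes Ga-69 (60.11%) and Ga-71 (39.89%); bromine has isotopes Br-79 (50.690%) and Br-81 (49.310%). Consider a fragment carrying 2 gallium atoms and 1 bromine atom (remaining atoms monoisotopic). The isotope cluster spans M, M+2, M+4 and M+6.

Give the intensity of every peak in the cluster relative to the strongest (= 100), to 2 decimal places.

43.48 : 100.00 : 75.28 : 18.63

Gallium pattern (n=2): 0.36132121 : 0.47955758 : 0.15912121
Bromine pattern (n=1): 0.5069 : 0.4931
Convolve the two distributions (both contribute in 2-u steps):
  M: 0.36132121×0.5069 = 0.183154
  M+2: 0.36132121×0.4931 + 0.47955758×0.5069 = 0.421255
  M+4: 0.47955758×0.4931 + 0.15912121×0.5069 = 0.317128
  M+6: 0.15912121×0.4931 = 0.078463
Scale to base peak (0.421255) = 100: 43.48 : 100.00 : 75.28 : 18.63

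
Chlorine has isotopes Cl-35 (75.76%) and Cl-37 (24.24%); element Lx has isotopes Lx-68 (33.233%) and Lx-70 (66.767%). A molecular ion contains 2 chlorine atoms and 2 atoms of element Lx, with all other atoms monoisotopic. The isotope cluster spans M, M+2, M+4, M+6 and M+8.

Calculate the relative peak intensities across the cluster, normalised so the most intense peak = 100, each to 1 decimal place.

14.9 : 69.4 : 100.0 : 44.6 : 6.2

Chlorine pattern (n=2): 0.57395776 : 0.36728448 : 0.05875776
Element Lx pattern (n=2): 0.11044323 : 0.44377354 : 0.44578323
Convolve the two distributions (both contribute in 2-u steps):
  M: 0.57395776×0.11044323 = 0.063390
  M+2: 0.57395776×0.44377354 + 0.36728448×0.11044323 = 0.295271
  M+4: 0.57395776×0.44578323 + 0.36728448×0.44377354 + 0.05875776×0.11044323 = 0.425341
  M+6: 0.36728448×0.44578323 + 0.05875776×0.44377354 = 0.189804
  M+8: 0.05875776×0.44578323 = 0.026193
Scale to base peak (0.425341) = 100: 14.9 : 69.4 : 100.0 : 44.6 : 6.2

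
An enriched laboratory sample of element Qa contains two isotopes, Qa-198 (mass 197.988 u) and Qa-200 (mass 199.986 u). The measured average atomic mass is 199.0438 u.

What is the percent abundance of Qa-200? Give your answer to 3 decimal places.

Let x be the fractional abundance of Qa-198; then Qa-200 has abundance 1 − x.
197.988·x + 199.986·(1 − x) = 199.0438
(197.988 − 199.986)·x = 199.0438 − 199.986
x = -0.9422 / -1.998 = 0.47157 → 47.157% Qa-198, 52.843% Qa-200.

52.843%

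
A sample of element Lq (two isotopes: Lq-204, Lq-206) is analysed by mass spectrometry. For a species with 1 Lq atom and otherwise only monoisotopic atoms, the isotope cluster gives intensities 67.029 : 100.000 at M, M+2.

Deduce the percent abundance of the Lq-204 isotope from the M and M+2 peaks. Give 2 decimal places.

Let p = fractional abundance of Lq-204. I(M+2)/I(M) = [C(1,1)·p^0·(1−p)] / p^1 = 1·(1−p)/p = 100.000/67.029 = 1.4919
(1−p)/p = 1.4919/1 = 1.4919  ⇒  p = 1/(1 + 1.4919) = 0.4013
Lq-204: 40.13%, Lq-206: 59.87%.

40.13%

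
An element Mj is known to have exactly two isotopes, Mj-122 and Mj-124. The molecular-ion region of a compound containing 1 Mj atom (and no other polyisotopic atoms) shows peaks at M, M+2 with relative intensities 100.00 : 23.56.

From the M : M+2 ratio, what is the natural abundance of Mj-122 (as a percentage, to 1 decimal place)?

80.9%

Let p = fractional abundance of Mj-122. I(M+2)/I(M) = [C(1,1)·p^0·(1−p)] / p^1 = 1·(1−p)/p = 23.56/100.00 = 0.2356
(1−p)/p = 0.2356/1 = 0.2356  ⇒  p = 1/(1 + 0.2356) = 0.8093
Mj-122: 80.9%, Mj-124: 19.1%.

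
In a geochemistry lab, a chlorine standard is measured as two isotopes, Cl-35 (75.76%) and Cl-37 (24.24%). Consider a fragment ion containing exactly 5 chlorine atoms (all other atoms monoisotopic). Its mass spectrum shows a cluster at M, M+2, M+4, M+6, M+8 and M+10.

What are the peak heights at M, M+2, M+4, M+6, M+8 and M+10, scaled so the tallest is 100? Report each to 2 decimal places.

62.51 : 100.00 : 63.99 : 20.47 : 3.28 : 0.21

Expanding (0.7576 + 0.2424)^5:
P(M) = 0.7576^5 = 0.249574
P(M+2) = 5 × 0.7576^4 × 0.2424^1 = 0.399266
P(M+4) = 10 × 0.7576^3 × 0.2424^2 = 0.255497
P(M+6) = 10 × 0.7576^2 × 0.2424^3 = 0.081748
P(M+8) = 5 × 0.7576^1 × 0.2424^4 = 0.013078
P(M+10) = 0.2424^5 = 0.000837
The M+2 peak is largest (0.399266); scaling to 100 gives 62.51 : 100.00 : 63.99 : 20.47 : 3.28 : 0.21.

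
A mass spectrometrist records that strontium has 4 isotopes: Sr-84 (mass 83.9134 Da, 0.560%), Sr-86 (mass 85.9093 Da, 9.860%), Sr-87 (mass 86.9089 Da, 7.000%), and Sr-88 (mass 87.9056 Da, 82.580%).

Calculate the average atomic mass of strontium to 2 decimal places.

The abundance-weighted mean is 0.00560 × 83.9134 + 0.09860 × 85.9093 + 0.07000 × 86.9089 + 0.82580 × 87.9056
= 0.46992 + 8.47066 + 6.08362 + 72.59244 = 87.61664 Da

87.62 Da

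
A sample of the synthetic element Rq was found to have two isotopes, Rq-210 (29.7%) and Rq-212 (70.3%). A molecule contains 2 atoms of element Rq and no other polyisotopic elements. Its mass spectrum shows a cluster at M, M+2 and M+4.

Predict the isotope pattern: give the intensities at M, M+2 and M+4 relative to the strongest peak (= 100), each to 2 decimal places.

17.85 : 84.50 : 100.00

The 2 Rq atoms are independent, so intensities follow the terms of (0.297 + 0.703)^2.
P(M) = 0.297^2 = 0.088209
P(M+2) = 2 × 0.297^1 × 0.703^1 = 0.417582
P(M+4) = 0.703^2 = 0.494209
The M+4 peak is largest (0.494209); scaling to 100 gives 17.85 : 84.50 : 100.00.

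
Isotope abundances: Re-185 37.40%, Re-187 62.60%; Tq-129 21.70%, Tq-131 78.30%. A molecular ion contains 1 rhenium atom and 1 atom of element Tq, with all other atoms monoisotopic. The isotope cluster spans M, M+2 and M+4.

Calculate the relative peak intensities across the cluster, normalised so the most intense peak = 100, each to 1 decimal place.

16.6 : 87.5 : 100.0

Rhenium pattern (n=1): 0.3740 : 0.6260
Element Tq pattern (n=1): 0.2170 : 0.7830
Convolve the two distributions (both contribute in 2-u steps):
  M: 0.3740×0.2170 = 0.081158
  M+2: 0.3740×0.7830 + 0.6260×0.2170 = 0.428684
  M+4: 0.6260×0.7830 = 0.490158
Scale to base peak (0.490158) = 100: 16.6 : 87.5 : 100.0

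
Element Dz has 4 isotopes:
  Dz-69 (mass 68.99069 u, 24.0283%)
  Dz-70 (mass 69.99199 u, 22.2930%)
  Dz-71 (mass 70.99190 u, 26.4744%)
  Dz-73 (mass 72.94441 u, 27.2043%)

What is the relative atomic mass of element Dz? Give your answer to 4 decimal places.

70.8193 u

The abundance-weighted mean is 0.240283 × 68.99069 + 0.222930 × 69.99199 + 0.264744 × 70.99190 + 0.272043 × 72.94441
= 16.577290 + 15.603314 + 18.794680 + 19.844016 = 70.819300 u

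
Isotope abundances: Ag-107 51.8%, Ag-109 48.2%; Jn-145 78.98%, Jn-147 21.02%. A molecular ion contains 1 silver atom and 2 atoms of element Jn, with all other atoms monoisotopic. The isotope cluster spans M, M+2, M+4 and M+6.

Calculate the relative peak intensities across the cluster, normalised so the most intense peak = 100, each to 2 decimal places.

Silver pattern (n=1): 0.5180 : 0.4820
Element Jn pattern (n=2): 0.62378404 : 0.33203192 : 0.04418404
Convolve the two distributions (both contribute in 2-u steps):
  M: 0.5180×0.62378404 = 0.323120
  M+2: 0.5180×0.33203192 + 0.4820×0.62378404 = 0.472656
  M+4: 0.5180×0.04418404 + 0.4820×0.33203192 = 0.182927
  M+6: 0.4820×0.04418404 = 0.021297
Scale to base peak (0.472656) = 100: 68.36 : 100.00 : 38.70 : 4.51

68.36 : 100.00 : 38.70 : 4.51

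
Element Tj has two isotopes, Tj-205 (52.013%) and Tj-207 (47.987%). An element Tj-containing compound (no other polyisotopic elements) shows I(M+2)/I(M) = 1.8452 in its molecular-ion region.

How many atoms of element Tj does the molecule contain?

With n Tj atoms, P(M+2)/P(M) = C(n,1)·p^(n−1)q / p^n = n·q/p = n · 0.47987/0.52013.
n = 1.8452 × 0.52013/0.47987 = 2.00 ≈ 2

2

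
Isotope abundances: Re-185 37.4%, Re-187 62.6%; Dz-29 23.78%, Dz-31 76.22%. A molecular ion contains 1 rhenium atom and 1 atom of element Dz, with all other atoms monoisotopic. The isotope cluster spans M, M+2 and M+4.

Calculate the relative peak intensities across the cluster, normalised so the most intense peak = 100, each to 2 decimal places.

Rhenium pattern (n=1): 0.3740 : 0.6260
Element Dz pattern (n=1): 0.2378 : 0.7622
Convolve the two distributions (both contribute in 2-u steps):
  M: 0.3740×0.2378 = 0.088937
  M+2: 0.3740×0.7622 + 0.6260×0.2378 = 0.433926
  M+4: 0.6260×0.7622 = 0.477137
Scale to base peak (0.477137) = 100: 18.64 : 90.94 : 100.00

18.64 : 90.94 : 100.00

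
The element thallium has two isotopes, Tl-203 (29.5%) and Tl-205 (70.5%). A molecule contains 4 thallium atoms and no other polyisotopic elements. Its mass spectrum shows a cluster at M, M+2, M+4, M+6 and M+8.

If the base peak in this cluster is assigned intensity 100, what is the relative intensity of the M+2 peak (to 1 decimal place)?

Term probabilities: M 0.0076, M+2 0.0724, M+4 0.2595, M+6 0.4135, M+8 0.2470. Base peak = M+6.
P(M+6) = C(4,3) × 0.295^1 × 0.705^3 = 4 × 0.2950 × 0.35040263 = 0.413475 (base)
P(M+2) = C(4,1) × 0.295^3 × 0.705^1 = 4 × 0.02567237 × 0.7050 = 0.072396
Relative intensity = 0.072396 / 0.413475 × 100 = 17.5

17.5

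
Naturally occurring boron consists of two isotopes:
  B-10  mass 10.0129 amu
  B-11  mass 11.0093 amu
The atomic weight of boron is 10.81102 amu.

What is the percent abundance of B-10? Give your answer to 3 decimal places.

Writing the weighted mean with unknown fraction x of B-10:
10.0129·x + 11.0093·(1 − x) = 10.81102
(10.0129 − 11.0093)·x = 10.81102 − 11.0093
x = -0.19828 / -0.9964 = 0.19900 → 19.900% B-10, 80.100% B-11.

19.900%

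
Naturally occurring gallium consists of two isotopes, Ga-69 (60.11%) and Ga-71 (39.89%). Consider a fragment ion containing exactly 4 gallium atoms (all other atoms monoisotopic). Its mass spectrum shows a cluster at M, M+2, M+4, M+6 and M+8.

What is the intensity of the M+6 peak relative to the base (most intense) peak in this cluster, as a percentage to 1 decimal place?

Binomial terms of (0.6011 + 0.3989)^4: M 0.1306, M+2 0.3465, M+4 0.3450, M+6 0.1526, M+8 0.0253 → M+2 is the base peak.
P(M+2) = C(4,1) × 0.6011^3 × 0.3989^1 = 4 × 0.21719018 × 0.3989 = 0.346549 (base)
P(M+6) = C(4,3) × 0.6011^1 × 0.3989^3 = 4 × 0.6011 × 0.06347345 = 0.152616
Relative intensity = 0.152616 / 0.346549 × 100 = 44.0

44.0%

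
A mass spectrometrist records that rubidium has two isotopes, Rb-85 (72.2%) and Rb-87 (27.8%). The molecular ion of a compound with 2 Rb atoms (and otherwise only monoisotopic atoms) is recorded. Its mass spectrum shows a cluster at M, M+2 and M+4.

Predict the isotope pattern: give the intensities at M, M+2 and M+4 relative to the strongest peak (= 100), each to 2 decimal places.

Each Rb atom is independently Rb-85 (p = 0.722) or Rb-87 (q = 0.278); the cluster is the binomial expansion (p + q)^2.
P(M) = 0.722^2 = 0.521284
P(M+2) = 2 × 0.722^1 × 0.278^1 = 0.401432
P(M+4) = 0.278^2 = 0.077284
The M peak is largest (0.521284); scaling to 100 gives 100.00 : 77.01 : 14.83.

100.00 : 77.01 : 14.83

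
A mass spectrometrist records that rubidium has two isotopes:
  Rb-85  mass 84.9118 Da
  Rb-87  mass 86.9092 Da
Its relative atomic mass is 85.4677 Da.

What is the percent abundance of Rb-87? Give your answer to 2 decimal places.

27.83%

Writing the weighted mean with unknown fraction x of Rb-85:
84.9118·x + 86.9092·(1 − x) = 85.4677
(84.9118 − 86.9092)·x = 85.4677 − 86.9092
x = -1.4415 / -1.9974 = 0.72169 → 72.17% Rb-85, 27.83% Rb-87.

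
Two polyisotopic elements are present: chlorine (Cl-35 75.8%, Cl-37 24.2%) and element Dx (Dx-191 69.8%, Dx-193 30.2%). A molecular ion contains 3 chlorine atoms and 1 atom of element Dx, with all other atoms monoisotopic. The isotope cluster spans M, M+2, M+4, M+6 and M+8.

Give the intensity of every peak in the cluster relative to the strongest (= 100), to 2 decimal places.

Chlorine pattern (n=3): 0.43551951 : 0.41713346 : 0.13317454 : 0.01417249
Element Dx pattern (n=1): 0.6980 : 0.3020
Convolve the two distributions (both contribute in 2-u steps):
  M: 0.43551951×0.6980 = 0.303993
  M+2: 0.43551951×0.3020 + 0.41713346×0.6980 = 0.422686
  M+4: 0.41713346×0.3020 + 0.13317454×0.6980 = 0.218930
  M+6: 0.13317454×0.3020 + 0.01417249×0.6980 = 0.050111
  M+8: 0.01417249×0.3020 = 0.004280
Scale to base peak (0.422686) = 100: 71.92 : 100.00 : 51.79 : 11.86 : 1.01

71.92 : 100.00 : 51.79 : 11.86 : 1.01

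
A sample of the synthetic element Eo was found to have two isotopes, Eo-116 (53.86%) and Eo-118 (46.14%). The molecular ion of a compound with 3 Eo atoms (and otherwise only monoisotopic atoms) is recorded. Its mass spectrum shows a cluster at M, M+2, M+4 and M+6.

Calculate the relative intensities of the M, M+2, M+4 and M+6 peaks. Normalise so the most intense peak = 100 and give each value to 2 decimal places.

38.91 : 100.00 : 85.67 : 24.46

Each Eo atom is independently Eo-116 (p = 0.5386) or Eo-118 (q = 0.4614); the cluster is the binomial expansion (p + q)^3.
P(M) = 0.5386^3 = 0.156242
P(M+2) = 3 × 0.5386^2 × 0.4614^1 = 0.401543
P(M+4) = 3 × 0.5386^1 × 0.4614^2 = 0.343988
P(M+6) = 0.4614^3 = 0.098227
The M+2 peak is largest (0.401543); scaling to 100 gives 38.91 : 100.00 : 85.67 : 24.46.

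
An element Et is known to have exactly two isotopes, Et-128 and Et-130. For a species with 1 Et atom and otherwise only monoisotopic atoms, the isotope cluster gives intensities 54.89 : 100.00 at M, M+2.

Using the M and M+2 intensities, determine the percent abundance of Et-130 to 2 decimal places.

If p is the fraction of Et that is Et-128, then I(M+2)/I(M) = [C(1,1)·p^0·(1−p)] / p^1 = 1·(1−p)/p = 100.00/54.89 = 1.8218
(1−p)/p = 1.8218/1 = 1.8218  ⇒  p = 1/(1 + 1.8218) = 0.3544
Et-128: 35.44%, Et-130: 64.56%.

64.56%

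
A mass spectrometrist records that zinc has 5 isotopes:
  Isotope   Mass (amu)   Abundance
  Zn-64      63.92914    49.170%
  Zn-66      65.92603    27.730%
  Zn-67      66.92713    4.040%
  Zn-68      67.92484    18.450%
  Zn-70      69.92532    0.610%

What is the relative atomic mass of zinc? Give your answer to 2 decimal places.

The abundance-weighted mean is 0.49170 × 63.92914 + 0.27730 × 65.92603 + 0.04040 × 66.92713 + 0.18450 × 67.92484 + 0.00610 × 69.92532
= 31.433958 + 18.281288 + 2.703856 + 12.532133 + 0.426544 = 65.377779 amu

65.38 amu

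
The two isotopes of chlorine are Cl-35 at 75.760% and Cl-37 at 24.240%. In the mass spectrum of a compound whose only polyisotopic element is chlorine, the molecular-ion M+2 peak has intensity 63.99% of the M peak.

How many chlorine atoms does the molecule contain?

2

For n independent Cl atoms, I(M+2)/I(M) = n · (abundance Cl-37) / (abundance Cl-35) = n · 0.24240/0.75760.
n = 0.6399 × 0.75760/0.24240 = 2.00 ≈ 2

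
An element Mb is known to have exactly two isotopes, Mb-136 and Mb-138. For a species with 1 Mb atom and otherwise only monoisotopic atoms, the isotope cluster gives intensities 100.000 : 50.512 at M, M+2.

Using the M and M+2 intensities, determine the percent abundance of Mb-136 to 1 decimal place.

66.4%

Write p for the Mb-136 fraction. I(M+2)/I(M) = [C(1,1)·p^0·(1−p)] / p^1 = 1·(1−p)/p = 50.512/100.000 = 0.5051
(1−p)/p = 0.5051/1 = 0.5051  ⇒  p = 1/(1 + 0.5051) = 0.6644
Mb-136: 66.4%, Mb-138: 33.6%.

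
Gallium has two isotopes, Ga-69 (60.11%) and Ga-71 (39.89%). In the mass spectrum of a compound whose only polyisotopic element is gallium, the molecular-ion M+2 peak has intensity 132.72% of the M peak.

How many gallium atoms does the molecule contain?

With n Ga atoms, P(M+2)/P(M) = C(n,1)·p^(n−1)q / p^n = n·q/p = n · 0.3989/0.6011.
n = 1.3272 × 0.6011/0.3989 = 2.00 ≈ 2

2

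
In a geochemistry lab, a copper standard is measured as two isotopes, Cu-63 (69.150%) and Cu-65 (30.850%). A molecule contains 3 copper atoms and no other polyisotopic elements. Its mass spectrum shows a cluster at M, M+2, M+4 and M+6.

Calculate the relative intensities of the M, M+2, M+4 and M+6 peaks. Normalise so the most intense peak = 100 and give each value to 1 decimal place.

Each Cu atom is independently Cu-63 (p = 0.69150) or Cu-65 (q = 0.30850); the cluster is the binomial expansion (p + q)^3.
P(M) = 0.69150^3 = 0.330656
P(M+2) = 3 × 0.69150^2 × 0.30850^1 = 0.442548
P(M+4) = 3 × 0.69150^1 × 0.30850^2 = 0.197435
P(M+6) = 0.30850^3 = 0.029361
The M+2 peak is largest (0.442548); scaling to 100 gives 74.7 : 100.0 : 44.6 : 6.6.

74.7 : 100.0 : 44.6 : 6.6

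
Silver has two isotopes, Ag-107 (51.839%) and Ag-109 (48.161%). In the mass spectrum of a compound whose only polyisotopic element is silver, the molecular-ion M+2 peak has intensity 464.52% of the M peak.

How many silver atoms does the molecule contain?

5

For n independent Ag atoms, I(M+2)/I(M) = n · (abundance Ag-109) / (abundance Ag-107) = n · 0.48161/0.51839.
n = 4.6452 × 0.51839/0.48161 = 5.00 ≈ 5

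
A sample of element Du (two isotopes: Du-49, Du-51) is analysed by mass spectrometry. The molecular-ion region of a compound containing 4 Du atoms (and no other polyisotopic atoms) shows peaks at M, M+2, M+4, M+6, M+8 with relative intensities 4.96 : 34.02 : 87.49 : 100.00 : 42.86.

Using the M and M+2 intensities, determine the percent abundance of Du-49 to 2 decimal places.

36.84%

Write p for the Du-49 fraction. I(M+2)/I(M) = [C(4,1)·p^3·(1−p)] / p^4 = 4·(1−p)/p = 34.02/4.96 = 6.8589
(1−p)/p = 6.8589/4 = 1.7147  ⇒  p = 1/(1 + 1.7147) = 0.3684
Du-49: 36.84%, Du-51: 63.16%.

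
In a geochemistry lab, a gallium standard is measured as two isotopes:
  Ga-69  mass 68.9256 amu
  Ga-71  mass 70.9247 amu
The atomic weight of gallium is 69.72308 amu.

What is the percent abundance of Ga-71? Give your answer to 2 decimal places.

39.89%

With x = fraction of Ga-69 (so Ga-71 is 1 − x):
68.9256·x + 70.9247·(1 − x) = 69.72308
(68.9256 − 70.9247)·x = 69.72308 − 70.9247
x = -1.20162 / -1.9991 = 0.60108 → 60.11% Ga-69, 39.89% Ga-71.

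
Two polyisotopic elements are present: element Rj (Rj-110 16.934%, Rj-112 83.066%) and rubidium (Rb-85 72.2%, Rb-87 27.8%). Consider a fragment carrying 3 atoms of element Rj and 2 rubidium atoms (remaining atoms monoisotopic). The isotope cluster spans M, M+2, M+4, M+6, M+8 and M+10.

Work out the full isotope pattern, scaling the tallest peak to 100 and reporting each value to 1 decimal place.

0.6 : 8.8 : 47.6 : 100.0 : 57.8 : 10.0

Element Rj pattern (n=3): 0.004856 : 0.07146011 : 0.35053179 : 0.57315211
Rubidium pattern (n=2): 0.521284 : 0.401432 : 0.077284
Convolve the two distributions (both contribute in 2-u steps):
  M: 0.004856×0.521284 = 0.002531
  M+2: 0.004856×0.401432 + 0.07146011×0.521284 = 0.039200
  M+4: 0.004856×0.077284 + 0.07146011×0.401432 + 0.35053179×0.521284 = 0.211788
  M+6: 0.07146011×0.077284 + 0.35053179×0.401432 + 0.57315211×0.521284 = 0.445012
  M+8: 0.35053179×0.077284 + 0.57315211×0.401432 = 0.257172
  M+10: 0.57315211×0.077284 = 0.044295
Scale to base peak (0.445012) = 100: 0.6 : 8.8 : 47.6 : 100.0 : 57.8 : 10.0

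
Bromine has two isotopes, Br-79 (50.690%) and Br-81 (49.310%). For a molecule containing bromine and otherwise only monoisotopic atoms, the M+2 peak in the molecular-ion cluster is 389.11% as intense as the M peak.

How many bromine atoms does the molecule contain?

For n independent Br atoms, I(M+2)/I(M) = n · (abundance Br-81) / (abundance Br-79) = n · 0.49310/0.50690.
n = 3.8911 × 0.50690/0.49310 = 4.00 ≈ 4

4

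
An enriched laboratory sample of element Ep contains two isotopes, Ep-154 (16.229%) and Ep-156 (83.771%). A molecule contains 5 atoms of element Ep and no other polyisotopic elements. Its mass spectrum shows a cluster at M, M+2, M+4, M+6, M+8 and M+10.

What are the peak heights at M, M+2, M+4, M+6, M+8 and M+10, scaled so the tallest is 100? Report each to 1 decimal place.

0.0 : 0.7 : 7.3 : 37.5 : 96.9 : 100.0

Expanding (0.16229 + 0.83771)^5:
P(M) = 0.16229^5 = 0.000113
P(M+2) = 5 × 0.16229^4 × 0.83771^1 = 0.002906
P(M+4) = 10 × 0.16229^3 × 0.83771^2 = 0.029996
P(M+6) = 10 × 0.16229^2 × 0.83771^3 = 0.154833
P(M+8) = 5 × 0.16229^1 × 0.83771^4 = 0.399610
P(M+10) = 0.83771^5 = 0.412542
The M+10 peak is largest (0.412542); scaling to 100 gives 0.0 : 0.7 : 7.3 : 37.5 : 96.9 : 100.0.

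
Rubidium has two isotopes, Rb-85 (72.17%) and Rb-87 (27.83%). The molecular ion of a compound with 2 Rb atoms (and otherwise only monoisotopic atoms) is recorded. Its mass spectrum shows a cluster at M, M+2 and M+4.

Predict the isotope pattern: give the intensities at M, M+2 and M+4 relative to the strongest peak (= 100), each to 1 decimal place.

Each Rb atom is independently Rb-85 (p = 0.7217) or Rb-87 (q = 0.2783); the cluster is the binomial expansion (p + q)^2.
P(M) = 0.7217^2 = 0.520851
P(M+2) = 2 × 0.7217^1 × 0.2783^1 = 0.401698
P(M+4) = 0.2783^2 = 0.077451
The M peak is largest (0.520851); scaling to 100 gives 100.0 : 77.1 : 14.9.

100.0 : 77.1 : 14.9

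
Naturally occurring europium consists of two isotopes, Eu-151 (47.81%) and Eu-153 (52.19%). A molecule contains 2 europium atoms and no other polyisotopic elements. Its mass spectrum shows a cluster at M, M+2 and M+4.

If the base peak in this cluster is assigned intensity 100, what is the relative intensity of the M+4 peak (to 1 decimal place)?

Term probabilities: M 0.2286, M+2 0.4990, M+4 0.2724. Base peak = M+2.
P(M+2) = C(2,1) × 0.4781^1 × 0.5219^1 = 2 × 0.4781 × 0.5219 = 0.499041 (base)
P(M+4) = C(2,2) × 0.4781^0 × 0.5219^2 = 1 × 1.0000 × 0.27237961 = 0.272380
Relative intensity = 0.272380 / 0.499041 × 100 = 54.6

54.6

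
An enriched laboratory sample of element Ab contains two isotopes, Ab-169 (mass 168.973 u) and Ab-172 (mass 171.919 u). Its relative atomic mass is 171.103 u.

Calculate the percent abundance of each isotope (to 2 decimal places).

Ab-169: 27.70%, Ab-172: 72.30%

With x = fraction of Ab-169 (so Ab-172 is 1 − x):
168.973·x + 171.919·(1 − x) = 171.103
(168.973 − 171.919)·x = 171.103 − 171.919
x = -0.816 / -2.946 = 0.27699 → 27.70% Ab-169, 72.30% Ab-172.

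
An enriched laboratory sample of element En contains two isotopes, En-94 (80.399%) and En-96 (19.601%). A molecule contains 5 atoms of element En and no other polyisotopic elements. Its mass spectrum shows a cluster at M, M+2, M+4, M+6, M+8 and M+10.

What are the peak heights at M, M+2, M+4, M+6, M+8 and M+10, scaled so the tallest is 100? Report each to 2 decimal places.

82.04 : 100.00 : 48.76 : 11.89 : 1.45 : 0.07

The 5 En atoms are independent, so intensities follow the terms of (0.80399 + 0.19601)^5.
P(M) = 0.80399^5 = 0.335933
P(M+2) = 5 × 0.80399^4 × 0.19601^1 = 0.409497
P(M+4) = 10 × 0.80399^3 × 0.19601^2 = 0.199668
P(M+6) = 10 × 0.80399^2 × 0.19601^3 = 0.048678
P(M+8) = 5 × 0.80399^1 × 0.19601^4 = 0.005934
P(M+10) = 0.19601^5 = 0.000289
The M+2 peak is largest (0.409497); scaling to 100 gives 82.04 : 100.00 : 48.76 : 11.89 : 1.45 : 0.07.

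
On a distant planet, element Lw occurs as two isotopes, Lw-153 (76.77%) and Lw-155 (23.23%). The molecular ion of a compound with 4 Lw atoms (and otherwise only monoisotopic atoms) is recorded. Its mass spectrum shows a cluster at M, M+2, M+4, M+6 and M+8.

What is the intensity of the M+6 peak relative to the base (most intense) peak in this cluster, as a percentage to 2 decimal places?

Term probabilities: M 0.3473, M+2 0.4204, M+4 0.1908, M+6 0.0385, M+8 0.0029. Base peak = M+2.
P(M+2) = C(4,1) × 0.7677^3 × 0.2323^1 = 4 × 0.4524542 × 0.2323 = 0.420420 (base)
P(M+6) = C(4,3) × 0.7677^1 × 0.2323^3 = 4 × 0.7677 × 0.01253567 = 0.038495
Relative intensity = 0.038495 / 0.420420 × 100 = 9.16

9.16%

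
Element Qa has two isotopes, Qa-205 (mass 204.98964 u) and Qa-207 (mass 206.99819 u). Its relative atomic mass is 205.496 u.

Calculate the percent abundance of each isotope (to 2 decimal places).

With x = fraction of Qa-205 (so Qa-207 is 1 − x):
204.98964·x + 206.99819·(1 − x) = 205.496
(204.98964 − 206.99819)·x = 205.496 − 206.99819
x = -1.50219 / -2.00855 = 0.74790 → 74.79% Qa-205, 25.21% Qa-207.

Qa-205: 74.79%, Qa-207: 25.21%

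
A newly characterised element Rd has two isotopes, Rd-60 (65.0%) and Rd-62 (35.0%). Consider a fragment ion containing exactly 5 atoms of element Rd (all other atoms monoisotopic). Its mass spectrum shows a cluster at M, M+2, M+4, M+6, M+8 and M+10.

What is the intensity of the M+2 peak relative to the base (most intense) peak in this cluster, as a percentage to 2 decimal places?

(0.650 + 0.350)^5 gives M 0.1160, M+2 0.3124, M+4 0.3364, M+6 0.1811, M+8 0.0488, M+10 0.0053; the largest is M+4.
P(M+4) = C(5,2) × 0.650^3 × 0.350^2 = 10 × 0.274625 × 0.1225 = 0.336416 (base)
P(M+2) = C(5,1) × 0.650^4 × 0.350^1 = 5 × 0.17850625 × 0.3500 = 0.312386
Relative intensity = 0.312386 / 0.336416 × 100 = 92.86

92.86%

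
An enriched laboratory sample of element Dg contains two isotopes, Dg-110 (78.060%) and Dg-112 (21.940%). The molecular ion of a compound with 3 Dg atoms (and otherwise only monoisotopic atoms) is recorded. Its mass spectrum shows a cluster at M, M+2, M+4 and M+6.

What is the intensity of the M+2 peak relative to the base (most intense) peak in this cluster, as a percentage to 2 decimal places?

84.32%

(0.78060 + 0.21940)^3 gives M 0.4756, M+2 0.4011, M+4 0.1127, M+6 0.0106; the largest is M.
P(M) = C(3,0) × 0.78060^3 × 0.21940^0 = 1 × 0.47564796 × 1.0000 = 0.475648 (base)
P(M+2) = C(3,1) × 0.78060^2 × 0.21940^1 = 3 × 0.60933636 × 0.2194 = 0.401065
Relative intensity = 0.401065 / 0.475648 × 100 = 84.32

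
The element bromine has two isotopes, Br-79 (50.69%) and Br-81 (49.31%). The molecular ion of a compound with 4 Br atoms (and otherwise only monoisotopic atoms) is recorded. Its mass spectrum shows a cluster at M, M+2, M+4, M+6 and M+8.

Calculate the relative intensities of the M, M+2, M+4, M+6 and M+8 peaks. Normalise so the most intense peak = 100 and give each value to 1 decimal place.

17.6 : 68.5 : 100.0 : 64.9 : 15.8

Expanding (0.5069 + 0.4931)^4:
P(M) = 0.5069^4 = 0.066022
P(M+2) = 4 × 0.5069^3 × 0.4931^1 = 0.256899
P(M+4) = 6 × 0.5069^2 × 0.4931^2 = 0.374857
P(M+6) = 4 × 0.5069^1 × 0.4931^3 = 0.243101
P(M+8) = 0.4931^4 = 0.059121
The M+4 peak is largest (0.374857); scaling to 100 gives 17.6 : 68.5 : 100.0 : 64.9 : 15.8.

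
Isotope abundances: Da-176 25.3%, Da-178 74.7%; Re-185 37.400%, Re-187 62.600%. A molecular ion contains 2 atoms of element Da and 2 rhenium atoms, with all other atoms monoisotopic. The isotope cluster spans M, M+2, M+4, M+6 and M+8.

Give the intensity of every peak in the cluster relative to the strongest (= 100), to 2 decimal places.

2.19 : 20.23 : 68.42 : 100.00 : 53.41

Element Da pattern (n=2): 0.064009 : 0.377982 : 0.558009
Rhenium pattern (n=2): 0.139876 : 0.468248 : 0.391876
Convolve the two distributions (both contribute in 2-u steps):
  M: 0.064009×0.139876 = 0.008953
  M+2: 0.064009×0.468248 + 0.377982×0.139876 = 0.082843
  M+4: 0.064009×0.391876 + 0.377982×0.468248 + 0.558009×0.139876 = 0.280125
  M+6: 0.377982×0.391876 + 0.558009×0.468248 = 0.409409
  M+8: 0.558009×0.391876 = 0.218670
Scale to base peak (0.409409) = 100: 2.19 : 20.23 : 68.42 : 100.00 : 53.41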